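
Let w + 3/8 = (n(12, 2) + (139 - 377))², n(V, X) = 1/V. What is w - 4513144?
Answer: -641741765/144 ≈ -4.4565e+6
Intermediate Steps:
w = 8150971/144 (w = -3/8 + (1/12 + (139 - 377))² = -3/8 + (1/12 - 238)² = -3/8 + (-2855/12)² = -3/8 + 8151025/144 = 8150971/144 ≈ 56604.)
w - 4513144 = 8150971/144 - 4513144 = -641741765/144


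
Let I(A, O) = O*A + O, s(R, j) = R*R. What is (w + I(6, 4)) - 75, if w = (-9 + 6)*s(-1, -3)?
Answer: -50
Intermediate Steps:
s(R, j) = R²
w = -3 (w = (-9 + 6)*(-1)² = -3*1 = -3)
I(A, O) = O + A*O (I(A, O) = A*O + O = O + A*O)
(w + I(6, 4)) - 75 = (-3 + 4*(1 + 6)) - 75 = (-3 + 4*7) - 75 = (-3 + 28) - 75 = 25 - 75 = -50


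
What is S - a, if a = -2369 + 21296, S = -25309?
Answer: -44236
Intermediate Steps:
a = 18927
S - a = -25309 - 1*18927 = -25309 - 18927 = -44236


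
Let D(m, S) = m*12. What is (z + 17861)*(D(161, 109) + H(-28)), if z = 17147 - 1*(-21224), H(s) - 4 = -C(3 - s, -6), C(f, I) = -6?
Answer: 109202544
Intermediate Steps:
D(m, S) = 12*m
H(s) = 10 (H(s) = 4 - 1*(-6) = 4 + 6 = 10)
z = 38371 (z = 17147 + 21224 = 38371)
(z + 17861)*(D(161, 109) + H(-28)) = (38371 + 17861)*(12*161 + 10) = 56232*(1932 + 10) = 56232*1942 = 109202544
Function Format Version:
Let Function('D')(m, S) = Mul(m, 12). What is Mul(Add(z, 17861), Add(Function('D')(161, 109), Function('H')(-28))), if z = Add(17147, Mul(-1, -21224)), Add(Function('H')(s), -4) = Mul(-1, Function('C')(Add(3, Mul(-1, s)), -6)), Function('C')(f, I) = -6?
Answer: 109202544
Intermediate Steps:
Function('D')(m, S) = Mul(12, m)
Function('H')(s) = 10 (Function('H')(s) = Add(4, Mul(-1, -6)) = Add(4, 6) = 10)
z = 38371 (z = Add(17147, 21224) = 38371)
Mul(Add(z, 17861), Add(Function('D')(161, 109), Function('H')(-28))) = Mul(Add(38371, 17861), Add(Mul(12, 161), 10)) = Mul(56232, Add(1932, 10)) = Mul(56232, 1942) = 109202544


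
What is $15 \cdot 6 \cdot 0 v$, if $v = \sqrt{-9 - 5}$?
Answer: $0$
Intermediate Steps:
$v = i \sqrt{14}$ ($v = \sqrt{-14} = i \sqrt{14} \approx 3.7417 i$)
$15 \cdot 6 \cdot 0 v = 15 \cdot 6 \cdot 0 i \sqrt{14} = 15 \cdot 0 i \sqrt{14} = 0 i \sqrt{14} = 0$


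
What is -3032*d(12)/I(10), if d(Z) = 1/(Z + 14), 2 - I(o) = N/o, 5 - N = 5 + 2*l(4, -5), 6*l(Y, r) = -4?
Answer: -5685/91 ≈ -62.473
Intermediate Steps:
l(Y, r) = -2/3 (l(Y, r) = (1/6)*(-4) = -2/3)
N = 4/3 (N = 5 - (5 + 2*(-2/3)) = 5 - (5 - 4/3) = 5 - 1*11/3 = 5 - 11/3 = 4/3 ≈ 1.3333)
I(o) = 2 - 4/(3*o)
d(Z) = 1/(14 + Z)
-3032*d(12)/I(10) = -3032/((14 + 12)*(2 - 4/3/10)) = -3032/(26*(2 - 4/3*1/10)) = -1516/(13*(2 - 2/15)) = -1516/(13*28/15) = -1516*15/(13*28) = -3032*15/728 = -5685/91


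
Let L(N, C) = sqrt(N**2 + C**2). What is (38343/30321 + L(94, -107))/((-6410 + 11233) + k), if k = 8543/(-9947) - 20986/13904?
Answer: 883825883864/3369210211163835 + 69151544*sqrt(20285)/333354131905 ≈ 0.029807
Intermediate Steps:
k = -163764807/69151544 (k = 8543*(-1/9947) - 20986*1/13904 = -8543/9947 - 10493/6952 = -163764807/69151544 ≈ -2.3682)
L(N, C) = sqrt(C**2 + N**2)
(38343/30321 + L(94, -107))/((-6410 + 11233) + k) = (38343/30321 + sqrt((-107)**2 + 94**2))/((-6410 + 11233) - 163764807/69151544) = (38343*(1/30321) + sqrt(11449 + 8836))/(4823 - 163764807/69151544) = (12781/10107 + sqrt(20285))/(333354131905/69151544) = (12781/10107 + sqrt(20285))*(69151544/333354131905) = 883825883864/3369210211163835 + 69151544*sqrt(20285)/333354131905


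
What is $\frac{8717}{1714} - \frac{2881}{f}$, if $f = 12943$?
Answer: $\frac{2508979}{515914} \approx 4.8632$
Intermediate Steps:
$\frac{8717}{1714} - \frac{2881}{f} = \frac{8717}{1714} - \frac{2881}{12943} = 8717 \cdot \frac{1}{1714} - \frac{67}{301} = \frac{8717}{1714} - \frac{67}{301} = \frac{2508979}{515914}$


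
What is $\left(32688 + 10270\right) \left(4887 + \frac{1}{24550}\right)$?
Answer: $\frac{2576961303629}{12275} \approx 2.0994 \cdot 10^{8}$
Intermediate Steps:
$\left(32688 + 10270\right) \left(4887 + \frac{1}{24550}\right) = 42958 \left(4887 + \frac{1}{24550}\right) = 42958 \cdot \frac{119975851}{24550} = \frac{2576961303629}{12275}$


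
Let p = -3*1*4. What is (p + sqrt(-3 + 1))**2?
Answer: (12 - I*sqrt(2))**2 ≈ 142.0 - 33.941*I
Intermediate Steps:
p = -12 (p = -3*4 = -12)
(p + sqrt(-3 + 1))**2 = (-12 + sqrt(-3 + 1))**2 = (-12 + sqrt(-2))**2 = (-12 + I*sqrt(2))**2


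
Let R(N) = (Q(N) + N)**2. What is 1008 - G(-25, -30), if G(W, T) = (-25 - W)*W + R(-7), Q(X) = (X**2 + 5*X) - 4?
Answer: 999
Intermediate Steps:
Q(X) = -4 + X**2 + 5*X
R(N) = (-4 + N**2 + 6*N)**2 (R(N) = ((-4 + N**2 + 5*N) + N)**2 = (-4 + N**2 + 6*N)**2)
G(W, T) = 9 + W*(-25 - W) (G(W, T) = (-25 - W)*W + (-4 + (-7)**2 + 6*(-7))**2 = W*(-25 - W) + (-4 + 49 - 42)**2 = W*(-25 - W) + 3**2 = W*(-25 - W) + 9 = 9 + W*(-25 - W))
1008 - G(-25, -30) = 1008 - (9 - 1*(-25)**2 - 25*(-25)) = 1008 - (9 - 1*625 + 625) = 1008 - (9 - 625 + 625) = 1008 - 1*9 = 1008 - 9 = 999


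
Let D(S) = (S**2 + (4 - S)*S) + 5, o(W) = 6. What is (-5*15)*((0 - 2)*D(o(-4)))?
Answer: 4350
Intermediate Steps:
D(S) = 5 + S**2 + S*(4 - S) (D(S) = (S**2 + S*(4 - S)) + 5 = 5 + S**2 + S*(4 - S))
(-5*15)*((0 - 2)*D(o(-4))) = (-5*15)*((0 - 2)*(5 + 4*6)) = -(-150)*(5 + 24) = -(-150)*29 = -75*(-58) = 4350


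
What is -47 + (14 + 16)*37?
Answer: 1063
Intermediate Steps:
-47 + (14 + 16)*37 = -47 + 30*37 = -47 + 1110 = 1063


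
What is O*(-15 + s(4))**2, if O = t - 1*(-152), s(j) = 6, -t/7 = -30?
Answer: 29322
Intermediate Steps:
t = 210 (t = -7*(-30) = 210)
O = 362 (O = 210 - 1*(-152) = 210 + 152 = 362)
O*(-15 + s(4))**2 = 362*(-15 + 6)**2 = 362*(-9)**2 = 362*81 = 29322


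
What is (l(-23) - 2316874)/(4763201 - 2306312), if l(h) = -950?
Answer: -772608/818963 ≈ -0.94340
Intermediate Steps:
(l(-23) - 2316874)/(4763201 - 2306312) = (-950 - 2316874)/(4763201 - 2306312) = -2317824/2456889 = -2317824*1/2456889 = -772608/818963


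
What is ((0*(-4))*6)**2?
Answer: 0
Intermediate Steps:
((0*(-4))*6)**2 = (0*6)**2 = 0**2 = 0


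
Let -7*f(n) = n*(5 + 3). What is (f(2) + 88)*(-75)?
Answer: -45000/7 ≈ -6428.6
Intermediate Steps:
f(n) = -8*n/7 (f(n) = -n*(5 + 3)/7 = -n*8/7 = -8*n/7)
(f(2) + 88)*(-75) = (-8/7*2 + 88)*(-75) = (-16/7 + 88)*(-75) = (600/7)*(-75) = -45000/7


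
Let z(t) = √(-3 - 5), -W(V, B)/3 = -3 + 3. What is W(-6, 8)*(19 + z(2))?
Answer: 0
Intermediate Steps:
W(V, B) = 0 (W(V, B) = -3*(-3 + 3) = -3*0 = 0)
z(t) = 2*I*√2 (z(t) = √(-8) = 2*I*√2)
W(-6, 8)*(19 + z(2)) = 0*(19 + 2*I*√2) = 0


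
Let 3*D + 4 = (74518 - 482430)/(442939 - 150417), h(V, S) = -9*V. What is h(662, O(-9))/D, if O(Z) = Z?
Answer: 435711519/131500 ≈ 3313.4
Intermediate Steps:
D = -263000/146261 (D = -4/3 + ((74518 - 482430)/(442939 - 150417))/3 = -4/3 + (-407912/292522)/3 = -4/3 + (-407912*1/292522)/3 = -4/3 + (⅓)*(-203956/146261) = -4/3 - 203956/438783 = -263000/146261 ≈ -1.7982)
h(662, O(-9))/D = (-9*662)/(-263000/146261) = -5958*(-146261/263000) = 435711519/131500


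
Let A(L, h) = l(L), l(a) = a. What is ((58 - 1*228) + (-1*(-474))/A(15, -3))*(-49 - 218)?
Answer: 184764/5 ≈ 36953.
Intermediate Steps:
A(L, h) = L
((58 - 1*228) + (-1*(-474))/A(15, -3))*(-49 - 218) = ((58 - 1*228) - 1*(-474)/15)*(-49 - 218) = ((58 - 228) + 474*(1/15))*(-267) = (-170 + 158/5)*(-267) = -692/5*(-267) = 184764/5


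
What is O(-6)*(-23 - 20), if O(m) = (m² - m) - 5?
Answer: -1591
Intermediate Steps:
O(m) = -5 + m² - m
O(-6)*(-23 - 20) = (-5 + (-6)² - 1*(-6))*(-23 - 20) = (-5 + 36 + 6)*(-43) = 37*(-43) = -1591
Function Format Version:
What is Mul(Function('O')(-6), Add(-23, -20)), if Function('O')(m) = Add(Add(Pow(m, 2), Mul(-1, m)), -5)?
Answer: -1591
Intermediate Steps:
Function('O')(m) = Add(-5, Pow(m, 2), Mul(-1, m))
Mul(Function('O')(-6), Add(-23, -20)) = Mul(Add(-5, Pow(-6, 2), Mul(-1, -6)), Add(-23, -20)) = Mul(Add(-5, 36, 6), -43) = Mul(37, -43) = -1591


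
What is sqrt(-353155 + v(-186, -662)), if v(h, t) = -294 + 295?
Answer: I*sqrt(353154) ≈ 594.27*I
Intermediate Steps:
v(h, t) = 1
sqrt(-353155 + v(-186, -662)) = sqrt(-353155 + 1) = sqrt(-353154) = I*sqrt(353154)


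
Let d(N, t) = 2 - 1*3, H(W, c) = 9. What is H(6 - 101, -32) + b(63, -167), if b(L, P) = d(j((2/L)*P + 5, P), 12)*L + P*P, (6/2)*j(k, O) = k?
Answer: 27835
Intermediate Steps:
j(k, O) = k/3
d(N, t) = -1 (d(N, t) = 2 - 3 = -1)
b(L, P) = P² - L (b(L, P) = -L + P*P = -L + P² = P² - L)
H(6 - 101, -32) + b(63, -167) = 9 + ((-167)² - 1*63) = 9 + (27889 - 63) = 9 + 27826 = 27835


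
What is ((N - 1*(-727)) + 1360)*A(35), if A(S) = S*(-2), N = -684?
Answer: -98210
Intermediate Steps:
A(S) = -2*S
((N - 1*(-727)) + 1360)*A(35) = ((-684 - 1*(-727)) + 1360)*(-2*35) = ((-684 + 727) + 1360)*(-70) = (43 + 1360)*(-70) = 1403*(-70) = -98210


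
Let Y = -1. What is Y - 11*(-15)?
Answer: 164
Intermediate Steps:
Y - 11*(-15) = -1 - 11*(-15) = -1 + 165 = 164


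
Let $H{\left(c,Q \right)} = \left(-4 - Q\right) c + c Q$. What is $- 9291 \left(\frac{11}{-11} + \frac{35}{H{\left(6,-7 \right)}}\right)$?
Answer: $\frac{182723}{8} \approx 22840.0$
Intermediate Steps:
$H{\left(c,Q \right)} = Q c + c \left(-4 - Q\right)$ ($H{\left(c,Q \right)} = c \left(-4 - Q\right) + Q c = Q c + c \left(-4 - Q\right)$)
$- 9291 \left(\frac{11}{-11} + \frac{35}{H{\left(6,-7 \right)}}\right) = - 9291 \left(\frac{11}{-11} + \frac{35}{\left(-4\right) 6}\right) = - 9291 \left(11 \left(- \frac{1}{11}\right) + \frac{35}{-24}\right) = - 9291 \left(-1 + 35 \left(- \frac{1}{24}\right)\right) = - 9291 \left(-1 - \frac{35}{24}\right) = \left(-9291\right) \left(- \frac{59}{24}\right) = \frac{182723}{8}$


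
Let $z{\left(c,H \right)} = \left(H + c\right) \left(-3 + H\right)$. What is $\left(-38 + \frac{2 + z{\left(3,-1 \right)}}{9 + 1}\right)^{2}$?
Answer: $\frac{37249}{25} \approx 1490.0$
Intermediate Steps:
$z{\left(c,H \right)} = \left(-3 + H\right) \left(H + c\right)$
$\left(-38 + \frac{2 + z{\left(3,-1 \right)}}{9 + 1}\right)^{2} = \left(-38 + \frac{2 - \left(9 - 1\right)}{9 + 1}\right)^{2} = \left(-38 + \frac{2 + \left(1 + 3 - 9 - 3\right)}{10}\right)^{2} = \left(-38 + \left(2 - 8\right) \frac{1}{10}\right)^{2} = \left(-38 - \frac{3}{5}\right)^{2} = \left(- \frac{193}{5}\right)^{2} = \frac{37249}{25}$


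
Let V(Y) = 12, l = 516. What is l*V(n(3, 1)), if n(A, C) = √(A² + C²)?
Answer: 6192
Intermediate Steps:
l*V(n(3, 1)) = 516*12 = 6192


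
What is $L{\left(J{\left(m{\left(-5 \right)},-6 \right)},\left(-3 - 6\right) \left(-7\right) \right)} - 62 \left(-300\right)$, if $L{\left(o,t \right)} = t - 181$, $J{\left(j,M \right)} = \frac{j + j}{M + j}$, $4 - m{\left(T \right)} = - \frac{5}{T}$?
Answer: $18482$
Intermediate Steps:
$m{\left(T \right)} = 4 + \frac{5}{T}$ ($m{\left(T \right)} = 4 - - \frac{5}{T} = 4 + \frac{5}{T}$)
$J{\left(j,M \right)} = \frac{2 j}{M + j}$
$L{\left(o,t \right)} = -181 + t$
$L{\left(J{\left(m{\left(-5 \right)},-6 \right)},\left(-3 - 6\right) \left(-7\right) \right)} - 62 \left(-300\right) = \left(-181 + \left(-3 - 6\right) \left(-7\right)\right) - 62 \left(-300\right) = \left(-181 - -63\right) - -18600 = \left(-181 + 63\right) + 18600 = -118 + 18600 = 18482$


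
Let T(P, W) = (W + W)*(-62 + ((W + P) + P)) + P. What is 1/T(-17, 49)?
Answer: -1/4623 ≈ -0.00021631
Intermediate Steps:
T(P, W) = P + 2*W*(-62 + W + 2*P) (T(P, W) = (2*W)*(-62 + ((P + W) + P)) + P = (2*W)*(-62 + (W + 2*P)) + P = (2*W)*(-62 + W + 2*P) + P = 2*W*(-62 + W + 2*P) + P = P + 2*W*(-62 + W + 2*P))
1/T(-17, 49) = 1/(-17 - 124*49 + 2*49**2 + 4*(-17)*49) = 1/(-17 - 6076 + 2*2401 - 3332) = 1/(-17 - 6076 + 4802 - 3332) = 1/(-4623) = -1/4623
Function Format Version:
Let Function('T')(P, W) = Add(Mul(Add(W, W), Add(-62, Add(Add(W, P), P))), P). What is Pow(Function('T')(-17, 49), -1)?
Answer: Rational(-1, 4623) ≈ -0.00021631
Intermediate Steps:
Function('T')(P, W) = Add(P, Mul(2, W, Add(-62, W, Mul(2, P)))) (Function('T')(P, W) = Add(Mul(Mul(2, W), Add(-62, Add(Add(P, W), P))), P) = Add(Mul(Mul(2, W), Add(-62, Add(W, Mul(2, P)))), P) = Add(Mul(Mul(2, W), Add(-62, W, Mul(2, P))), P) = Add(Mul(2, W, Add(-62, W, Mul(2, P))), P) = Add(P, Mul(2, W, Add(-62, W, Mul(2, P)))))
Pow(Function('T')(-17, 49), -1) = Pow(Add(-17, Mul(-124, 49), Mul(2, Pow(49, 2)), Mul(4, -17, 49)), -1) = Pow(Add(-17, -6076, Mul(2, 2401), -3332), -1) = Pow(Add(-17, -6076, 4802, -3332), -1) = Pow(-4623, -1) = Rational(-1, 4623)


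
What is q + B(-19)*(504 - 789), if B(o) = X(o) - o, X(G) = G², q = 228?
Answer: -108072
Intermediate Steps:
B(o) = o² - o
q + B(-19)*(504 - 789) = 228 + (-19*(-1 - 19))*(504 - 789) = 228 - 19*(-20)*(-285) = 228 + 380*(-285) = 228 - 108300 = -108072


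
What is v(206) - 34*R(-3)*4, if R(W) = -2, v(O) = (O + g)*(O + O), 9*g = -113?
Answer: 719740/9 ≈ 79971.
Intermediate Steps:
g = -113/9 (g = (⅑)*(-113) = -113/9 ≈ -12.556)
v(O) = 2*O*(-113/9 + O) (v(O) = (O - 113/9)*(O + O) = (-113/9 + O)*(2*O) = 2*O*(-113/9 + O))
v(206) - 34*R(-3)*4 = (2/9)*206*(-113 + 9*206) - 34*(-2)*4 = (2/9)*206*(-113 + 1854) - (-68)*4 = (2/9)*206*1741 - 1*(-272) = 717292/9 + 272 = 719740/9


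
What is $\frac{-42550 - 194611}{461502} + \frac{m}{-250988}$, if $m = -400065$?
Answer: $\frac{62553116281}{57915731988} \approx 1.0801$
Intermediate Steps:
$\frac{-42550 - 194611}{461502} + \frac{m}{-250988} = \frac{-42550 - 194611}{461502} - \frac{400065}{-250988} = \left(-42550 - 194611\right) \frac{1}{461502} - - \frac{400065}{250988} = \left(-237161\right) \frac{1}{461502} + \frac{400065}{250988} = - \frac{237161}{461502} + \frac{400065}{250988} = \frac{62553116281}{57915731988}$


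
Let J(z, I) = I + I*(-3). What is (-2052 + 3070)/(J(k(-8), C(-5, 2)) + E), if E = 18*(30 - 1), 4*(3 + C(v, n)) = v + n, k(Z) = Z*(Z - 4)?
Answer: 2036/1059 ≈ 1.9226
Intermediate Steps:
k(Z) = Z*(-4 + Z)
C(v, n) = -3 + n/4 + v/4 (C(v, n) = -3 + (v + n)/4 = -3 + (n + v)/4 = -3 + (n/4 + v/4) = -3 + n/4 + v/4)
J(z, I) = -2*I (J(z, I) = I - 3*I = -2*I)
E = 522 (E = 18*29 = 522)
(-2052 + 3070)/(J(k(-8), C(-5, 2)) + E) = (-2052 + 3070)/(-2*(-3 + (¼)*2 + (¼)*(-5)) + 522) = 1018/(-2*(-3 + ½ - 5/4) + 522) = 1018/(-2*(-15/4) + 522) = 1018/(15/2 + 522) = 1018/(1059/2) = 1018*(2/1059) = 2036/1059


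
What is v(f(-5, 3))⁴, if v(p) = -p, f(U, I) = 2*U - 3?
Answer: 28561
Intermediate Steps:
f(U, I) = -3 + 2*U
v(f(-5, 3))⁴ = (-(-3 + 2*(-5)))⁴ = (-(-3 - 10))⁴ = (-1*(-13))⁴ = 13⁴ = 28561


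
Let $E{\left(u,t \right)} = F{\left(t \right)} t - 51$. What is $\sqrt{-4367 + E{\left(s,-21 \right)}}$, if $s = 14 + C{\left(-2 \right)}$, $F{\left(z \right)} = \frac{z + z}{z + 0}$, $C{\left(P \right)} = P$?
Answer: $2 i \sqrt{1115} \approx 66.783 i$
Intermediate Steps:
$F{\left(z \right)} = 2$ ($F{\left(z \right)} = \frac{2 z}{z} = 2$)
$s = 12$ ($s = 14 - 2 = 12$)
$E{\left(u,t \right)} = -51 + 2 t$ ($E{\left(u,t \right)} = 2 t - 51 = -51 + 2 t$)
$\sqrt{-4367 + E{\left(s,-21 \right)}} = \sqrt{-4367 + \left(-51 + 2 \left(-21\right)\right)} = \sqrt{-4367 - 93} = \sqrt{-4460} = 2 i \sqrt{1115}$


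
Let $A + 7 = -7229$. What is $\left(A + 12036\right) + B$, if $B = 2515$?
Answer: $7315$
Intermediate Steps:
$A = -7236$ ($A = -7 - 7229 = -7236$)
$\left(A + 12036\right) + B = \left(-7236 + 12036\right) + 2515 = 4800 + 2515 = 7315$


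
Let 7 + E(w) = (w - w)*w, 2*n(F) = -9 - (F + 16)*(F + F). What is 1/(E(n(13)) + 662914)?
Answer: 1/662907 ≈ 1.5085e-6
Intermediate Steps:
n(F) = -9/2 - F*(16 + F) (n(F) = (-9 - (F + 16)*(F + F))/2 = (-9 - (16 + F)*2*F)/2 = (-9 - 2*F*(16 + F))/2 = -9/2 - F*(16 + F))
E(w) = -7 (E(w) = -7 + (w - w)*w = -7 + 0*w = -7 + 0 = -7)
1/(E(n(13)) + 662914) = 1/(-7 + 662914) = 1/662907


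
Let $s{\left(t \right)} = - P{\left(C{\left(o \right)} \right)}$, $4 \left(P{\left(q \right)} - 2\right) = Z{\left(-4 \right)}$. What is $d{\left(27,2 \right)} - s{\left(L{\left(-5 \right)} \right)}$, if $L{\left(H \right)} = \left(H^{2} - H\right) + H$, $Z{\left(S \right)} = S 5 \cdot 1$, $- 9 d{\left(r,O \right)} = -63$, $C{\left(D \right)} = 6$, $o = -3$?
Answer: $4$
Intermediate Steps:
$d{\left(r,O \right)} = 7$ ($d{\left(r,O \right)} = \left(- \frac{1}{9}\right) \left(-63\right) = 7$)
$Z{\left(S \right)} = 5 S$ ($Z{\left(S \right)} = 5 S 1 = 5 S$)
$P{\left(q \right)} = -3$ ($P{\left(q \right)} = 2 + \frac{5 \left(-4\right)}{4} = 2 + \frac{1}{4} \left(-20\right) = 2 - 5 = -3$)
$L{\left(H \right)} = H^{2}$
$s{\left(t \right)} = 3$ ($s{\left(t \right)} = \left(-1\right) \left(-3\right) = 3$)
$d{\left(27,2 \right)} - s{\left(L{\left(-5 \right)} \right)} = 7 - 3 = 4$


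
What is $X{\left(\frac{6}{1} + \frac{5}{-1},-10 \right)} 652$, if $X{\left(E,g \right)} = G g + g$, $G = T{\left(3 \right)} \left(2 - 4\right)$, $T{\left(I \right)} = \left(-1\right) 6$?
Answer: $-84760$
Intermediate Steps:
$T{\left(I \right)} = -6$
$G = 12$ ($G = - 6 \left(2 - 4\right) = \left(-6\right) \left(-2\right) = 12$)
$X{\left(E,g \right)} = 13 g$ ($X{\left(E,g \right)} = 12 g + g = 13 g$)
$X{\left(\frac{6}{1} + \frac{5}{-1},-10 \right)} 652 = 13 \left(-10\right) 652 = \left(-130\right) 652 = -84760$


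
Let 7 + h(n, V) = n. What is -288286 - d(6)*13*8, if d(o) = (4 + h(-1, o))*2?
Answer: -287454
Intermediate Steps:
h(n, V) = -7 + n
d(o) = -8 (d(o) = (4 + (-7 - 1))*2 = (4 - 8)*2 = -4*2 = -8)
-288286 - d(6)*13*8 = -288286 - (-8*13)*8 = -288286 - (-104)*8 = -288286 - 1*(-832) = -288286 + 832 = -287454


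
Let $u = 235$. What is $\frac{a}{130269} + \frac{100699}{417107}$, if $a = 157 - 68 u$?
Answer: $\frac{6518073970}{54336111783} \approx 0.11996$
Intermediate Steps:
$a = -15823$ ($a = 157 - 15980 = -15823$)
$\frac{a}{130269} + \frac{100699}{417107} = - \frac{15823}{130269} + \frac{100699}{417107} = \frac{6518073970}{54336111783}$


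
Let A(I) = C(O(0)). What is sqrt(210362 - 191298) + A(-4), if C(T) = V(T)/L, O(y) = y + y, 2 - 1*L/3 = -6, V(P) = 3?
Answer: 1/8 + 2*sqrt(4766) ≈ 138.20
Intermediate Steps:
L = 24 (L = 6 - 3*(-6) = 6 + 18 = 24)
O(y) = 2*y
C(T) = 1/8 (C(T) = 3/24 = 3*(1/24) = 1/8)
A(I) = 1/8
sqrt(210362 - 191298) + A(-4) = sqrt(210362 - 191298) + 1/8 = sqrt(19064) + 1/8 = 2*sqrt(4766) + 1/8 = 1/8 + 2*sqrt(4766)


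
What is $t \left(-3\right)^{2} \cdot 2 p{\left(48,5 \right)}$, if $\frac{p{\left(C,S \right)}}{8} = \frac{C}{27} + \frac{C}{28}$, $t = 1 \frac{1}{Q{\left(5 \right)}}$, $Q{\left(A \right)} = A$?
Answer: $\frac{704}{7} \approx 100.57$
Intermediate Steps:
$t = \frac{1}{5}$ ($t = 1 \cdot \frac{1}{5} = \frac{1}{5} \approx 0.2$)
$p{\left(C,S \right)} = \frac{110 C}{189}$ ($p{\left(C,S \right)} = 8 \left(\frac{C}{27} + \frac{C}{28}\right) = 8 \frac{55 C}{756} = \frac{110 C}{189}$)
$t \left(-3\right)^{2} \cdot 2 p{\left(48,5 \right)} = \frac{\left(-3\right)^{2}}{5} \cdot 2 \cdot \frac{110}{189} \cdot 48 = \frac{1}{5} \cdot 9 \cdot 2 \cdot \frac{1760}{63} = \frac{9}{5} \cdot 2 \cdot \frac{1760}{63} = \frac{18}{5} \cdot \frac{1760}{63} = \frac{704}{7}$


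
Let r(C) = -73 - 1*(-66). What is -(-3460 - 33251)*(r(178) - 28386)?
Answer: -1042335423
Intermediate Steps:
r(C) = -7 (r(C) = -73 + 66 = -7)
-(-3460 - 33251)*(r(178) - 28386) = -(-3460 - 33251)*(-7 - 28386) = -(-36711)*(-28393) = -1*1042335423 = -1042335423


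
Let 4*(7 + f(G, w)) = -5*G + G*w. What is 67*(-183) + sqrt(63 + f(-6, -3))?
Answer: -12261 + 2*sqrt(17) ≈ -12253.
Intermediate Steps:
f(G, w) = -7 - 5*G/4 + G*w/4 (f(G, w) = -7 + (-5*G + G*w)/4 = -7 + (-5*G/4 + G*w/4) = -7 - 5*G/4 + G*w/4)
67*(-183) + sqrt(63 + f(-6, -3)) = 67*(-183) + sqrt(63 + (-7 - 5/4*(-6) + (1/4)*(-6)*(-3))) = -12261 + sqrt(63 + (-7 + 15/2 + 9/2)) = -12261 + sqrt(63 + 5) = -12261 + sqrt(68) = -12261 + 2*sqrt(17)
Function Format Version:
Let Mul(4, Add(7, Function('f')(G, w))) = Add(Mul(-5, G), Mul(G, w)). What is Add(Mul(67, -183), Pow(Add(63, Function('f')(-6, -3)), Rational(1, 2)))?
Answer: Add(-12261, Mul(2, Pow(17, Rational(1, 2)))) ≈ -12253.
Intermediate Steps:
Function('f')(G, w) = Add(-7, Mul(Rational(-5, 4), G), Mul(Rational(1, 4), G, w)) (Function('f')(G, w) = Add(-7, Mul(Rational(1, 4), Add(Mul(-5, G), Mul(G, w)))) = Add(-7, Add(Mul(Rational(-5, 4), G), Mul(Rational(1, 4), G, w))) = Add(-7, Mul(Rational(-5, 4), G), Mul(Rational(1, 4), G, w)))
Add(Mul(67, -183), Pow(Add(63, Function('f')(-6, -3)), Rational(1, 2))) = Add(Mul(67, -183), Pow(Add(63, Add(-7, Mul(Rational(-5, 4), -6), Mul(Rational(1, 4), -6, -3))), Rational(1, 2))) = Add(-12261, Pow(Add(63, Add(-7, Rational(15, 2), Rational(9, 2))), Rational(1, 2))) = Add(-12261, Pow(Add(63, 5), Rational(1, 2))) = Add(-12261, Pow(68, Rational(1, 2))) = Add(-12261, Mul(2, Pow(17, Rational(1, 2))))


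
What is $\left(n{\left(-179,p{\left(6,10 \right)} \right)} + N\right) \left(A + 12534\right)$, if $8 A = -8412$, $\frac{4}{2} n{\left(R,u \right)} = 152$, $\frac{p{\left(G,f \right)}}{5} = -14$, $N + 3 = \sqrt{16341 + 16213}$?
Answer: $\frac{1676445}{2} + \frac{22965 \sqrt{32554}}{2} \approx 2.91 \cdot 10^{6}$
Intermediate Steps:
$N = -3 + \sqrt{32554}$ ($N = -3 + \sqrt{16341 + 16213} = -3 + \sqrt{32554} \approx 177.43$)
$p{\left(G,f \right)} = -70$ ($p{\left(G,f \right)} = 5 \left(-14\right) = -70$)
$n{\left(R,u \right)} = 76$ ($n{\left(R,u \right)} = \frac{1}{2} \cdot 152 = 76$)
$A = - \frac{2103}{2}$ ($A = \frac{1}{8} \left(-8412\right) = - \frac{2103}{2} \approx -1051.5$)
$\left(n{\left(-179,p{\left(6,10 \right)} \right)} + N\right) \left(A + 12534\right) = \left(76 - \left(3 - \sqrt{32554}\right)\right) \left(- \frac{2103}{2} + 12534\right) = \left(73 + \sqrt{32554}\right) \frac{22965}{2} = \frac{1676445}{2} + \frac{22965 \sqrt{32554}}{2}$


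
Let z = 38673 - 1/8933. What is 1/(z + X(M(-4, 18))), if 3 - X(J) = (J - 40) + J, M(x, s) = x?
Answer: 8933/345921491 ≈ 2.5824e-5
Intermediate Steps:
X(J) = 43 - 2*J (X(J) = 3 - ((J - 40) + J) = 3 - ((-40 + J) + J) = 3 - (-40 + 2*J) = 3 + (40 - 2*J) = 43 - 2*J)
z = 345465908/8933 (z = 38673 - 1*1/8933 = 38673 - 1/8933 = 345465908/8933 ≈ 38673.)
1/(z + X(M(-4, 18))) = 1/(345465908/8933 + (43 - 2*(-4))) = 1/(345465908/8933 + (43 + 8)) = 1/(345465908/8933 + 51) = 1/(345921491/8933) = 8933/345921491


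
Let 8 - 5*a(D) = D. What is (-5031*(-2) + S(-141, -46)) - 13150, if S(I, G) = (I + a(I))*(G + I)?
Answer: 88532/5 ≈ 17706.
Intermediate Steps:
a(D) = 8/5 - D/5
S(I, G) = (8/5 + 4*I/5)*(G + I) (S(I, G) = (I + (8/5 - I/5))*(G + I) = (8/5 + 4*I/5)*(G + I))
(-5031*(-2) + S(-141, -46)) - 13150 = (-5031*(-2) + ((⅘)*(-141)² + (8/5)*(-46) + (8/5)*(-141) + (⅘)*(-46)*(-141))) - 13150 = (10062 + ((⅘)*19881 - 368/5 - 1128/5 + 25944/5)) - 13150 = (10062 + (79524/5 - 368/5 - 1128/5 + 25944/5)) - 13150 = (10062 + 103972/5) - 13150 = 154282/5 - 13150 = 88532/5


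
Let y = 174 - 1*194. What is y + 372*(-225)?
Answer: -83720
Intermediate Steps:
y = -20 (y = 174 - 194 = -20)
y + 372*(-225) = -20 + 372*(-225) = -20 - 83700 = -83720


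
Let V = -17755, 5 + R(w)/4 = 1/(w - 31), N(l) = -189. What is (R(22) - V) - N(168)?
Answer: 161312/9 ≈ 17924.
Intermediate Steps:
R(w) = -20 + 4/(-31 + w) (R(w) = -20 + 4/(w - 31) = -20 + 4/(-31 + w))
(R(22) - V) - N(168) = (4*(156 - 5*22)/(-31 + 22) - 1*(-17755)) - 1*(-189) = (4*(156 - 110)/(-9) + 17755) + 189 = (4*(-⅑)*46 + 17755) + 189 = (-184/9 + 17755) + 189 = 159611/9 + 189 = 161312/9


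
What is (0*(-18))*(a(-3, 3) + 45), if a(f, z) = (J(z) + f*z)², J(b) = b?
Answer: 0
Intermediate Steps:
a(f, z) = (z + f*z)²
(0*(-18))*(a(-3, 3) + 45) = (0*(-18))*(3²*(1 - 3)² + 45) = 0*(9*(-2)² + 45) = 0*(9*4 + 45) = 0*(36 + 45) = 0*81 = 0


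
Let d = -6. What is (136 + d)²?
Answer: 16900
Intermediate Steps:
(136 + d)² = (136 - 6)² = 130² = 16900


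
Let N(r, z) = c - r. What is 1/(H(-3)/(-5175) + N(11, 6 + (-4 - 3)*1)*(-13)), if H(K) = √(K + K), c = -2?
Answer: 1508641875/254960476877 + 1725*I*√6/254960476877 ≈ 0.0059172 + 1.6573e-8*I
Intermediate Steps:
N(r, z) = -2 - r
H(K) = √2*√K (H(K) = √(2*K) = √2*√K)
1/(H(-3)/(-5175) + N(11, 6 + (-4 - 3)*1)*(-13)) = 1/((√2*√(-3))/(-5175) + (-2 - 1*11)*(-13)) = 1/((√2*(I*√3))*(-1/5175) + (-2 - 11)*(-13)) = 1/((I*√6)*(-1/5175) - 13*(-13)) = 1/(-I*√6/5175 + 169) = 1/(169 - I*√6/5175)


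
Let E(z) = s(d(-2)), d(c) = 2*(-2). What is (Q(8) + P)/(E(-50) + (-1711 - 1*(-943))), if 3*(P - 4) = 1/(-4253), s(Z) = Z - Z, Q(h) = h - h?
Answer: -51035/9798912 ≈ -0.0052082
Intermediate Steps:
d(c) = -4
Q(h) = 0
s(Z) = 0
P = 51035/12759 (P = 4 + (⅓)/(-4253) = 4 + (⅓)*(-1/4253) = 4 - 1/12759 = 51035/12759 ≈ 3.9999)
E(z) = 0
(Q(8) + P)/(E(-50) + (-1711 - 1*(-943))) = (0 + 51035/12759)/(0 + (-1711 - 1*(-943))) = 51035/(12759*(0 + (-1711 + 943))) = 51035/(12759*(0 - 768)) = (51035/12759)/(-768) = (51035/12759)*(-1/768) = -51035/9798912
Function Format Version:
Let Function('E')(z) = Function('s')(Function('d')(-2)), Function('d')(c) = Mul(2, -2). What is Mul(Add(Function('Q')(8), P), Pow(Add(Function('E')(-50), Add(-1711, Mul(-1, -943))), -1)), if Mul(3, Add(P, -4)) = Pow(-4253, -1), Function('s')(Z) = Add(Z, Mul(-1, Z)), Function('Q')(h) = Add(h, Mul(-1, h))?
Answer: Rational(-51035, 9798912) ≈ -0.0052082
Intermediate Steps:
Function('d')(c) = -4
Function('Q')(h) = 0
Function('s')(Z) = 0
P = Rational(51035, 12759) (P = Add(4, Mul(Rational(1, 3), Pow(-4253, -1))) = Add(4, Mul(Rational(1, 3), Rational(-1, 4253))) = Add(4, Rational(-1, 12759)) = Rational(51035, 12759) ≈ 3.9999)
Function('E')(z) = 0
Mul(Add(Function('Q')(8), P), Pow(Add(Function('E')(-50), Add(-1711, Mul(-1, -943))), -1)) = Mul(Add(0, Rational(51035, 12759)), Pow(Add(0, Add(-1711, Mul(-1, -943))), -1)) = Mul(Rational(51035, 12759), Pow(Add(0, Add(-1711, 943)), -1)) = Mul(Rational(51035, 12759), Pow(Add(0, -768), -1)) = Mul(Rational(51035, 12759), Pow(-768, -1)) = Mul(Rational(51035, 12759), Rational(-1, 768)) = Rational(-51035, 9798912)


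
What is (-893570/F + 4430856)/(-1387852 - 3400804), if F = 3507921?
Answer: -7771545958403/8399113472088 ≈ -0.92528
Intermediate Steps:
(-893570/F + 4430856)/(-1387852 - 3400804) = (-893570/3507921 + 4430856)/(-1387852 - 3400804) = (-893570*1/3507921 + 4430856)/(-4788656) = (-893570/3507921 + 4430856)*(-1/4788656) = (15543091916806/3507921)*(-1/4788656) = -7771545958403/8399113472088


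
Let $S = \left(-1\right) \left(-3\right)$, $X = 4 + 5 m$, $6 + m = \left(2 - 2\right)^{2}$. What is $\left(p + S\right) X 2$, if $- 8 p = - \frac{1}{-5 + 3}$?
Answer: $- \frac{611}{4} \approx -152.75$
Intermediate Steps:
$m = -6$ ($m = -6 + \left(2 - 2\right)^{2} = -6 + 0^{2} = -6 + 0 = -6$)
$p = - \frac{1}{16}$ ($p = - \frac{\left(-1\right) \frac{1}{-5 + 3}}{8} = - \frac{\left(-1\right) \frac{1}{-2}}{8} = - \frac{\left(-1\right) \left(- \frac{1}{2}\right)}{8} = \left(- \frac{1}{8}\right) \frac{1}{2} = - \frac{1}{16} \approx -0.0625$)
$X = -26$ ($X = 4 + 5 \left(-6\right) = 4 - 30 = -26$)
$S = 3$
$\left(p + S\right) X 2 = \left(- \frac{1}{16} + 3\right) \left(-26\right) 2 = \frac{47}{16} \left(-26\right) 2 = \left(- \frac{611}{8}\right) 2 = - \frac{611}{4}$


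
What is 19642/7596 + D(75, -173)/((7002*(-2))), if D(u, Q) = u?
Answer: 7624913/2954844 ≈ 2.5805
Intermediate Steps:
19642/7596 + D(75, -173)/((7002*(-2))) = 19642/7596 + 75/((7002*(-2))) = 19642*(1/7596) + 75/(-14004) = 9821/3798 + 75*(-1/14004) = 9821/3798 - 25/4668 = 7624913/2954844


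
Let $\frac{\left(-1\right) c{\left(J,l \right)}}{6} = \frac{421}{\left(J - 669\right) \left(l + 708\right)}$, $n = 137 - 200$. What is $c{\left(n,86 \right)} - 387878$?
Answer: $- \frac{37572965683}{96868} \approx -3.8788 \cdot 10^{5}$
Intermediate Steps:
$n = -63$ ($n = 137 - 200 = -63$)
$c{\left(J,l \right)} = - \frac{2526}{\left(-669 + J\right) \left(708 + l\right)}$ ($c{\left(J,l \right)} = - 6 \frac{421}{\left(J - 669\right) \left(l + 708\right)} = - 6 \frac{421}{\left(-669 + J\right) \left(708 + l\right)} = - \frac{2526}{\left(-669 + J\right) \left(708 + l\right)}$)
$c{\left(n,86 \right)} - 387878 = - \frac{2526}{-473652 - 57534 + 708 \left(-63\right) - 5418} - 387878 = - \frac{2526}{-473652 - 57534 - 44604 - 5418} - 387878 = - \frac{2526}{-581208} - 387878 = \left(-2526\right) \left(- \frac{1}{581208}\right) - 387878 = \frac{421}{96868} - 387878 = - \frac{37572965683}{96868}$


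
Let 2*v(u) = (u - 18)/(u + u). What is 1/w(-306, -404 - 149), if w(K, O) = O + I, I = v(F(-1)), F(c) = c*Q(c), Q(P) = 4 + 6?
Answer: -10/5523 ≈ -0.0018106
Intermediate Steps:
Q(P) = 10
F(c) = 10*c (F(c) = c*10 = 10*c)
v(u) = (-18 + u)/(4*u) (v(u) = ((u - 18)/(u + u))/2 = ((-18 + u)/((2*u)))/2 = ((-18 + u)*(1/(2*u)))/2 = ((-18 + u)/(2*u))/2 = (-18 + u)/(4*u))
I = 7/10 (I = (-18 + 10*(-1))/(4*((10*(-1)))) = (1/4)*(-18 - 10)/(-10) = (1/4)*(-1/10)*(-28) = 7/10 ≈ 0.70000)
w(K, O) = 7/10 + O (w(K, O) = O + 7/10 = 7/10 + O)
1/w(-306, -404 - 149) = 1/(7/10 + (-404 - 149)) = 1/(7/10 - 553) = 1/(-5523/10) = -10/5523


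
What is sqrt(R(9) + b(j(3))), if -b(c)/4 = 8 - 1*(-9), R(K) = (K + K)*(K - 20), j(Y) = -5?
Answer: I*sqrt(266) ≈ 16.31*I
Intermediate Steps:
R(K) = 2*K*(-20 + K) (R(K) = (2*K)*(-20 + K) = 2*K*(-20 + K))
b(c) = -68 (b(c) = -4*(8 - 1*(-9)) = -4*(8 + 9) = -4*17 = -68)
sqrt(R(9) + b(j(3))) = sqrt(2*9*(-20 + 9) - 68) = sqrt(2*9*(-11) - 68) = sqrt(-198 - 68) = sqrt(-266) = I*sqrt(266)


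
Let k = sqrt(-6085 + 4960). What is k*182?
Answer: 2730*I*sqrt(5) ≈ 6104.5*I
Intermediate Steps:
k = 15*I*sqrt(5) (k = sqrt(-1125) = 15*I*sqrt(5) ≈ 33.541*I)
k*182 = (15*I*sqrt(5))*182 = 2730*I*sqrt(5)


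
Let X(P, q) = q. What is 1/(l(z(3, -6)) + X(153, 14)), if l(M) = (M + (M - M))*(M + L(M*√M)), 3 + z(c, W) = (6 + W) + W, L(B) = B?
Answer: 95/68074 - 243*I/68074 ≈ 0.0013955 - 0.0035696*I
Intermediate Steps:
z(c, W) = 3 + 2*W (z(c, W) = -3 + ((6 + W) + W) = -3 + (6 + 2*W) = 3 + 2*W)
l(M) = M*(M + M^(3/2)) (l(M) = (M + (M - M))*(M + M*√M) = (M + 0)*(M + M^(3/2)) = M*(M + M^(3/2)))
1/(l(z(3, -6)) + X(153, 14)) = 1/((3 + 2*(-6))*((3 + 2*(-6)) + (3 + 2*(-6))^(3/2)) + 14) = 1/((3 - 12)*((3 - 12) + (3 - 12)^(3/2)) + 14) = 1/(-9*(-9 + (-9)^(3/2)) + 14) = 1/(-9*(-9 - 27*I) + 14) = 1/((81 + 243*I) + 14) = 1/(95 + 243*I) = (95 - 243*I)/68074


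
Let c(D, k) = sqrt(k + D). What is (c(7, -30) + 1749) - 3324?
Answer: -1575 + I*sqrt(23) ≈ -1575.0 + 4.7958*I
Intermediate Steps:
c(D, k) = sqrt(D + k)
(c(7, -30) + 1749) - 3324 = (sqrt(7 - 30) + 1749) - 3324 = (sqrt(-23) + 1749) - 3324 = (I*sqrt(23) + 1749) - 3324 = (1749 + I*sqrt(23)) - 3324 = -1575 + I*sqrt(23)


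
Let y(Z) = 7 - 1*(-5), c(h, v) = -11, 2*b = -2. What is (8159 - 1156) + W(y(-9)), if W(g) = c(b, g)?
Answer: 6992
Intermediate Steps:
b = -1 (b = (½)*(-2) = -1)
y(Z) = 12 (y(Z) = 7 + 5 = 12)
W(g) = -11
(8159 - 1156) + W(y(-9)) = (8159 - 1156) - 11 = 7003 - 11 = 6992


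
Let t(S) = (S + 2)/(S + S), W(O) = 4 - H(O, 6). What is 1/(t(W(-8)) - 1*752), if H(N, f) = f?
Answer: -1/752 ≈ -0.0013298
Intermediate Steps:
W(O) = -2 (W(O) = 4 - 1*6 = 4 - 6 = -2)
t(S) = (2 + S)/(2*S) (t(S) = (2 + S)/((2*S)) = (2 + S)*(1/(2*S)) = (2 + S)/(2*S))
1/(t(W(-8)) - 1*752) = 1/((½)*(2 - 2)/(-2) - 1*752) = 1/((½)*(-½)*0 - 752) = 1/(0 - 752) = 1/(-752) = -1/752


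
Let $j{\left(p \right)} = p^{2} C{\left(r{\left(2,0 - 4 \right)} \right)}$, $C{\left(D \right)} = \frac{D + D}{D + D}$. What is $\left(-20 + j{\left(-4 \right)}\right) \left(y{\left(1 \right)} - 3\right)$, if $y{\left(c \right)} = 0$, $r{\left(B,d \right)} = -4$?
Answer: $12$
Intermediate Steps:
$C{\left(D \right)} = 1$ ($C{\left(D \right)} = \frac{2 D}{2 D} = 2 D \frac{1}{2 D} = 1$)
$j{\left(p \right)} = p^{2}$ ($j{\left(p \right)} = p^{2} \cdot 1 = p^{2}$)
$\left(-20 + j{\left(-4 \right)}\right) \left(y{\left(1 \right)} - 3\right) = \left(-20 + \left(-4\right)^{2}\right) \left(0 - 3\right) = \left(-20 + 16\right) \left(0 - 3\right) = \left(-4\right) \left(-3\right) = 12$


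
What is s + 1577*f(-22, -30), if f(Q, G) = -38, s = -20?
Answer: -59946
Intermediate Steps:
s + 1577*f(-22, -30) = -20 + 1577*(-38) = -20 - 59926 = -59946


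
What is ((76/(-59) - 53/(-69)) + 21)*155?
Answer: 12922970/4071 ≈ 3174.4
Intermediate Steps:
((76/(-59) - 53/(-69)) + 21)*155 = ((76*(-1/59) - 53*(-1/69)) + 21)*155 = ((-76/59 + 53/69) + 21)*155 = (-2117/4071 + 21)*155 = (83374/4071)*155 = 12922970/4071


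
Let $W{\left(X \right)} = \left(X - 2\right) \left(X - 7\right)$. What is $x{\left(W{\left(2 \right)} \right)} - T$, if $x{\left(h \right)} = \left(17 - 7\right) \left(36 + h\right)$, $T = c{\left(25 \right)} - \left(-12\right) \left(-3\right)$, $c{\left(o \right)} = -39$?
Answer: $435$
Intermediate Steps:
$W{\left(X \right)} = \left(-7 + X\right) \left(-2 + X\right)$ ($W{\left(X \right)} = \left(-2 + X\right) \left(-7 + X\right) = \left(-7 + X\right) \left(-2 + X\right)$)
$T = -75$ ($T = -39 - \left(-12\right) \left(-3\right) = -39 - 36 = -75$)
$x{\left(h \right)} = 360 + 10 h$ ($x{\left(h \right)} = 10 \left(36 + h\right) = 360 + 10 h$)
$x{\left(W{\left(2 \right)} \right)} - T = \left(360 + 10 \left(14 + 2^{2} - 18\right)\right) - -75 = \left(360 + 10 \left(14 + 4 - 18\right)\right) + 75 = \left(360 + 10 \cdot 0\right) + 75 = \left(360 + 0\right) + 75 = 360 + 75 = 435$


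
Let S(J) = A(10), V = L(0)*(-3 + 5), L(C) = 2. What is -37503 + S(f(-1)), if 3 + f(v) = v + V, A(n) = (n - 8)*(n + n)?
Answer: -37463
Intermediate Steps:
V = 4 (V = 2*(-3 + 5) = 2*2 = 4)
A(n) = 2*n*(-8 + n) (A(n) = (-8 + n)*(2*n) = 2*n*(-8 + n))
f(v) = 1 + v (f(v) = -3 + (v + 4) = -3 + (4 + v) = 1 + v)
S(J) = 40 (S(J) = 2*10*(-8 + 10) = 2*10*2 = 40)
-37503 + S(f(-1)) = -37503 + 40 = -37463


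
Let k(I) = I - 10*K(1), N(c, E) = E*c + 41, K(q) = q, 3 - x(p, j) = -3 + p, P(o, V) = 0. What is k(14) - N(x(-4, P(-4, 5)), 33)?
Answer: -367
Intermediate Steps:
x(p, j) = 6 - p (x(p, j) = 3 - (-3 + p) = 3 + (3 - p) = 6 - p)
N(c, E) = 41 + E*c
k(I) = -10 + I (k(I) = I - 10*1 = I - 10 = -10 + I)
k(14) - N(x(-4, P(-4, 5)), 33) = (-10 + 14) - (41 + 33*(6 - 1*(-4))) = 4 - (41 + 33*(6 + 4)) = 4 - (41 + 33*10) = 4 - (41 + 330) = 4 - 1*371 = 4 - 371 = -367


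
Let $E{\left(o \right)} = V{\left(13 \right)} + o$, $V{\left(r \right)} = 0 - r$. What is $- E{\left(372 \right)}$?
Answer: $-359$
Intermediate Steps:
$V{\left(r \right)} = - r$
$E{\left(o \right)} = -13 + o$ ($E{\left(o \right)} = \left(-1\right) 13 + o = -13 + o$)
$- E{\left(372 \right)} = - (-13 + 372) = \left(-1\right) 359 = -359$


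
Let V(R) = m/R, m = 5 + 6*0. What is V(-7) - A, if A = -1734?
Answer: 12133/7 ≈ 1733.3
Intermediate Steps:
m = 5 (m = 5 + 0 = 5)
V(R) = 5/R
V(-7) - A = 5/(-7) - 1*(-1734) = 5*(-1/7) + 1734 = -5/7 + 1734 = 12133/7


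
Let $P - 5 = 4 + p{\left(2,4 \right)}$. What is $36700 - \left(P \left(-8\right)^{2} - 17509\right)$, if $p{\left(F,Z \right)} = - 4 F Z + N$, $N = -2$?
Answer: $55809$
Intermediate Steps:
$p{\left(F,Z \right)} = -2 - 4 F Z$ ($p{\left(F,Z \right)} = - 4 F Z - 2 = -2 - 4 F Z$)
$P = -25$ ($P = 5 + \left(4 - \left(2 + 8 \cdot 4\right)\right) = 5 + \left(4 - 34\right) = 5 - 30 = -25$)
$36700 - \left(P \left(-8\right)^{2} - 17509\right) = 36700 - \left(- 25 \left(-8\right)^{2} - 17509\right) = 36700 - \left(\left(-25\right) 64 - 17509\right) = 36700 - \left(-1600 - 17509\right) = 36700 - -19109 = 36700 + 19109 = 55809$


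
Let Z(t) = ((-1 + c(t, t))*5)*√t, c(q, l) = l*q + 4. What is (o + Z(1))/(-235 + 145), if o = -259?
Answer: 239/90 ≈ 2.6556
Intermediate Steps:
c(q, l) = 4 + l*q
Z(t) = √t*(15 + 5*t²) (Z(t) = ((-1 + (4 + t*t))*5)*√t = ((-1 + (4 + t²))*5)*√t = ((3 + t²)*5)*√t = (15 + 5*t²)*√t = √t*(15 + 5*t²))
(o + Z(1))/(-235 + 145) = (-259 + 5*√1*(3 + 1²))/(-235 + 145) = (-259 + 5*1*(3 + 1))/(-90) = (-259 + 5*1*4)*(-1/90) = (-259 + 20)*(-1/90) = -239*(-1/90) = 239/90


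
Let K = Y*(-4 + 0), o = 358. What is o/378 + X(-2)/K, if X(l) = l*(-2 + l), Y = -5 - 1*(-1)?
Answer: 547/378 ≈ 1.4471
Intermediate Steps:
Y = -4 (Y = -5 + 1 = -4)
K = 16 (K = -4*(-4 + 0) = -4*(-4) = 16)
o/378 + X(-2)/K = 358/378 - 2*(-2 - 2)/16 = 358*(1/378) - 2*(-4)*(1/16) = 179/189 + 8*(1/16) = 179/189 + 1/2 = 547/378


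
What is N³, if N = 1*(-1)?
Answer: -1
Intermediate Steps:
N = -1
N³ = (-1)³ = -1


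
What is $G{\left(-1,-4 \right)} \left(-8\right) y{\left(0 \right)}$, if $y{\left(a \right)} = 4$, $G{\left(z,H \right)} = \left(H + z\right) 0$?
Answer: $0$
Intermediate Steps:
$G{\left(z,H \right)} = 0$
$G{\left(-1,-4 \right)} \left(-8\right) y{\left(0 \right)} = 0 \left(-8\right) 4 = 0 \cdot 4 = 0$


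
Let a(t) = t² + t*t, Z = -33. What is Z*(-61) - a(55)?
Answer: -4037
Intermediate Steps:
a(t) = 2*t² (a(t) = t² + t² = 2*t²)
Z*(-61) - a(55) = -33*(-61) - 2*55² = 2013 - 2*3025 = 2013 - 1*6050 = 2013 - 6050 = -4037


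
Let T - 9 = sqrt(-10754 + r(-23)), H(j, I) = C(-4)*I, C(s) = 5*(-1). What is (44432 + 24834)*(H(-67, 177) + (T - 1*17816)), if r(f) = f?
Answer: -1294720072 + 69266*I*sqrt(10777) ≈ -1.2947e+9 + 7.1907e+6*I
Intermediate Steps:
C(s) = -5
H(j, I) = -5*I
T = 9 + I*sqrt(10777) (T = 9 + sqrt(-10754 - 23) = 9 + sqrt(-10777) = 9 + I*sqrt(10777) ≈ 9.0 + 103.81*I)
(44432 + 24834)*(H(-67, 177) + (T - 1*17816)) = (44432 + 24834)*(-5*177 + ((9 + I*sqrt(10777)) - 1*17816)) = 69266*(-885 + ((9 + I*sqrt(10777)) - 17816)) = 69266*(-885 + (-17807 + I*sqrt(10777))) = 69266*(-18692 + I*sqrt(10777)) = -1294720072 + 69266*I*sqrt(10777)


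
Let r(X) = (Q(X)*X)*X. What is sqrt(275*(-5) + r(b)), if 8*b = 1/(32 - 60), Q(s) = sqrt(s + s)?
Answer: sqrt(-13522432000 + 7*I*sqrt(7))/3136 ≈ 2.5393e-8 + 37.081*I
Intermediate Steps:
Q(s) = sqrt(2)*sqrt(s) (Q(s) = sqrt(2*s) = sqrt(2)*sqrt(s))
b = -1/224 (b = 1/(8*(32 - 60)) = (1/8)/(-28) = (1/8)*(-1/28) = -1/224 ≈ -0.0044643)
r(X) = sqrt(2)*X**(5/2) (r(X) = ((sqrt(2)*sqrt(X))*X)*X = (sqrt(2)*X**(3/2))*X = sqrt(2)*X**(5/2))
sqrt(275*(-5) + r(b)) = sqrt(275*(-5) + sqrt(2)*(-1/224)**(5/2)) = sqrt(-1375 + sqrt(2)*(I*sqrt(14)/2809856)) = sqrt(-1375 + I*sqrt(7)/1404928)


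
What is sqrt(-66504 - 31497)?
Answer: 3*I*sqrt(10889) ≈ 313.05*I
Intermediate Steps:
sqrt(-66504 - 31497) = sqrt(-98001) = 3*I*sqrt(10889)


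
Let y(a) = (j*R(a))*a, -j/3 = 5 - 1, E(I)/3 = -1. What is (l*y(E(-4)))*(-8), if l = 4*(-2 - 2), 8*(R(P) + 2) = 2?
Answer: -8064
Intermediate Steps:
E(I) = -3 (E(I) = 3*(-1) = -3)
R(P) = -7/4 (R(P) = -2 + (⅛)*2 = -2 + ¼ = -7/4)
j = -12 (j = -3*(5 - 1) = -3*4 = -12)
y(a) = 21*a (y(a) = (-12*(-7/4))*a = 21*a)
l = -16 (l = 4*(-4) = -16)
(l*y(E(-4)))*(-8) = -336*(-3)*(-8) = -16*(-63)*(-8) = 1008*(-8) = -8064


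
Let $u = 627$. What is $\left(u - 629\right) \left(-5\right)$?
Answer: $10$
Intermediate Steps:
$\left(u - 629\right) \left(-5\right) = \left(627 - 629\right) \left(-5\right) = \left(-2\right) \left(-5\right) = 10$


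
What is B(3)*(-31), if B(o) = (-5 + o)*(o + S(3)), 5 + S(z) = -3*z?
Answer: -682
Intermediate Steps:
S(z) = -5 - 3*z
B(o) = (-14 + o)*(-5 + o) (B(o) = (-5 + o)*(o + (-5 - 3*3)) = (-5 + o)*(o + (-5 - 9)) = (-5 + o)*(o - 14) = (-5 + o)*(-14 + o) = (-14 + o)*(-5 + o))
B(3)*(-31) = (70 + 3² - 19*3)*(-31) = (70 + 9 - 57)*(-31) = 22*(-31) = -682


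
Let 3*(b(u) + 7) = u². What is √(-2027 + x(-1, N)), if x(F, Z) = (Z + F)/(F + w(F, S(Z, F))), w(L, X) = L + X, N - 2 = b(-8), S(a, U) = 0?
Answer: 2*I*√4578/3 ≈ 45.107*I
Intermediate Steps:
b(u) = -7 + u²/3
N = 49/3 (N = 2 + (-7 + (⅓)*(-8)²) = 2 + (-7 + (⅓)*64) = 2 + (-7 + 64/3) = 2 + 43/3 = 49/3 ≈ 16.333)
x(F, Z) = (F + Z)/(2*F) (x(F, Z) = (Z + F)/(F + (F + 0)) = (F + Z)/(F + F) = (F + Z)/((2*F)) = (F + Z)*(1/(2*F)) = (F + Z)/(2*F))
√(-2027 + x(-1, N)) = √(-2027 + (½)*(-1 + 49/3)/(-1)) = √(-2027 + (½)*(-1)*(46/3)) = √(-2027 - 23/3) = √(-6104/3) = 2*I*√4578/3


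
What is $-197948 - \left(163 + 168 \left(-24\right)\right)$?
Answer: $-194079$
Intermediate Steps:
$-197948 - \left(163 + 168 \left(-24\right)\right) = -197948 - \left(163 - 4032\right) = -197948 - -3869 = -197948 + 3869 = -194079$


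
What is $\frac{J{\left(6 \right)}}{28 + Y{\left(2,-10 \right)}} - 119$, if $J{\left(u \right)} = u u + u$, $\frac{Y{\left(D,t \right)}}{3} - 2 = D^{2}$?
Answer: $- \frac{2716}{23} \approx -118.09$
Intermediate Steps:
$Y{\left(D,t \right)} = 6 + 3 D^{2}$
$J{\left(u \right)} = u + u^{2}$ ($J{\left(u \right)} = u^{2} + u = u + u^{2}$)
$\frac{J{\left(6 \right)}}{28 + Y{\left(2,-10 \right)}} - 119 = \frac{6 \left(1 + 6\right)}{28 + \left(6 + 3 \cdot 2^{2}\right)} - 119 = \frac{6 \cdot 7}{28 + \left(6 + 3 \cdot 4\right)} - 119 = \frac{42}{28 + \left(6 + 12\right)} - 119 = \frac{42}{28 + 18} - 119 = \frac{42}{46} - 119 = 42 \cdot \frac{1}{46} - 119 = \frac{21}{23} - 119 = - \frac{2716}{23}$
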